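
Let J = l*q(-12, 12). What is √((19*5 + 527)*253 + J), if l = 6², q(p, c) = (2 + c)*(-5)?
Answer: √154846 ≈ 393.50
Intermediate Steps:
q(p, c) = -10 - 5*c
l = 36
J = -2520 (J = 36*(-10 - 5*12) = 36*(-10 - 60) = 36*(-70) = -2520)
√((19*5 + 527)*253 + J) = √((19*5 + 527)*253 - 2520) = √((95 + 527)*253 - 2520) = √(622*253 - 2520) = √(157366 - 2520) = √154846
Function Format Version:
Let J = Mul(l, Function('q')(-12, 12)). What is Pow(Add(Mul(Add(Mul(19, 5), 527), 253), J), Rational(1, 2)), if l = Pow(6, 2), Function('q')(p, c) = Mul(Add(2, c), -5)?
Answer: Pow(154846, Rational(1, 2)) ≈ 393.50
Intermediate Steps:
Function('q')(p, c) = Add(-10, Mul(-5, c))
l = 36
J = -2520 (J = Mul(36, Add(-10, Mul(-5, 12))) = Mul(36, Add(-10, -60)) = Mul(36, -70) = -2520)
Pow(Add(Mul(Add(Mul(19, 5), 527), 253), J), Rational(1, 2)) = Pow(Add(Mul(Add(Mul(19, 5), 527), 253), -2520), Rational(1, 2)) = Pow(Add(Mul(Add(95, 527), 253), -2520), Rational(1, 2)) = Pow(Add(Mul(622, 253), -2520), Rational(1, 2)) = Pow(Add(157366, -2520), Rational(1, 2)) = Pow(154846, Rational(1, 2))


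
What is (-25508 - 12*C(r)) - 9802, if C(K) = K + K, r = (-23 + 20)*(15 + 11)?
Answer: -33438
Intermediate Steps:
r = -78 (r = -3*26 = -78)
C(K) = 2*K
(-25508 - 12*C(r)) - 9802 = (-25508 - 24*(-78)) - 9802 = (-25508 - 12*(-156)) - 9802 = (-25508 + 1872) - 9802 = -23636 - 9802 = -33438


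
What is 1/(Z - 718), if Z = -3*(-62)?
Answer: -1/532 ≈ -0.0018797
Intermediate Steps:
Z = 186
1/(Z - 718) = 1/(186 - 718) = 1/(-532) = -1/532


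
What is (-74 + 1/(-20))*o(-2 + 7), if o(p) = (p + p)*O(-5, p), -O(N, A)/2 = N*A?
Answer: -37025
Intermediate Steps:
O(N, A) = -2*A*N (O(N, A) = -2*N*A = -2*A*N)
o(p) = 20*p**2 (o(p) = (p + p)*(-2*p*(-5)) = (2*p)*(10*p) = 20*p**2)
(-74 + 1/(-20))*o(-2 + 7) = (-74 + 1/(-20))*(20*(-2 + 7)**2) = (-74 - 1/20)*(20*5**2) = -1481*25 = -1481/20*500 = -37025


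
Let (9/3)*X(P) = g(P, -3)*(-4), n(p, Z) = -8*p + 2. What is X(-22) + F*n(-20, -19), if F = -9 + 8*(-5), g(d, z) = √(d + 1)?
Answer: -7938 - 4*I*√21/3 ≈ -7938.0 - 6.1101*I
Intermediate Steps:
g(d, z) = √(1 + d)
n(p, Z) = 2 - 8*p
X(P) = -4*√(1 + P)/3 (X(P) = (√(1 + P)*(-4))/3 = (-4*√(1 + P))/3 = -4*√(1 + P)/3)
F = -49 (F = -9 - 40 = -49)
X(-22) + F*n(-20, -19) = -4*√(1 - 22)/3 - 49*(2 - 8*(-20)) = -4*I*√21/3 - 49*(2 + 160) = -4*I*√21/3 - 49*162 = -4*I*√21/3 - 7938 = -7938 - 4*I*√21/3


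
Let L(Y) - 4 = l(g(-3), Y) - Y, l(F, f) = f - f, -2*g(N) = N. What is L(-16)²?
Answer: 400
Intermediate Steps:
g(N) = -N/2
l(F, f) = 0
L(Y) = 4 - Y (L(Y) = 4 + (0 - Y) = 4 - Y)
L(-16)² = (4 - 1*(-16))² = (4 + 16)² = 20² = 400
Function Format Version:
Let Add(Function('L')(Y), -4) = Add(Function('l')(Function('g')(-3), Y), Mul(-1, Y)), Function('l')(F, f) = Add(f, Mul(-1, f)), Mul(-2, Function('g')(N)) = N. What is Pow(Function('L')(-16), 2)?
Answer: 400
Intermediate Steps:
Function('g')(N) = Mul(Rational(-1, 2), N)
Function('l')(F, f) = 0
Function('L')(Y) = Add(4, Mul(-1, Y)) (Function('L')(Y) = Add(4, Add(0, Mul(-1, Y))) = Add(4, Mul(-1, Y)))
Pow(Function('L')(-16), 2) = Pow(Add(4, Mul(-1, -16)), 2) = Pow(Add(4, 16), 2) = Pow(20, 2) = 400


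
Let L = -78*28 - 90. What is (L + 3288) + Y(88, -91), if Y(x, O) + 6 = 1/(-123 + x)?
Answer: 35279/35 ≈ 1008.0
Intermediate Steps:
L = -2274 (L = -2184 - 90 = -2274)
Y(x, O) = -6 + 1/(-123 + x)
(L + 3288) + Y(88, -91) = (-2274 + 3288) + (739 - 6*88)/(-123 + 88) = 1014 + (739 - 528)/(-35) = 1014 - 1/35*211 = 1014 - 211/35 = 35279/35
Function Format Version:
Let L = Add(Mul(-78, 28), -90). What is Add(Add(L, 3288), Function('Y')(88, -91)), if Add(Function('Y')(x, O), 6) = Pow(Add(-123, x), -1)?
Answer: Rational(35279, 35) ≈ 1008.0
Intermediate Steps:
L = -2274 (L = Add(-2184, -90) = -2274)
Function('Y')(x, O) = Add(-6, Pow(Add(-123, x), -1))
Add(Add(L, 3288), Function('Y')(88, -91)) = Add(Add(-2274, 3288), Mul(Pow(Add(-123, 88), -1), Add(739, Mul(-6, 88)))) = Add(1014, Mul(Pow(-35, -1), Add(739, -528))) = Add(1014, Mul(Rational(-1, 35), 211)) = Add(1014, Rational(-211, 35)) = Rational(35279, 35)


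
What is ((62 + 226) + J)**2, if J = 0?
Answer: 82944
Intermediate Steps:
((62 + 226) + J)**2 = ((62 + 226) + 0)**2 = (288 + 0)**2 = 288**2 = 82944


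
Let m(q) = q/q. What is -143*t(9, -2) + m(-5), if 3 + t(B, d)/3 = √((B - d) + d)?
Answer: 1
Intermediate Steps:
t(B, d) = -9 + 3*√B (t(B, d) = -9 + 3*√((B - d) + d) = -9 + 3*√B)
m(q) = 1
-143*t(9, -2) + m(-5) = -143*(-9 + 3*√9) + 1 = -143*(-9 + 3*3) + 1 = -143*(-9 + 9) + 1 = -143*0 + 1 = 0 + 1 = 1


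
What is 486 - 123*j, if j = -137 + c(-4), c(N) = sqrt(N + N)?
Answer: 17337 - 246*I*sqrt(2) ≈ 17337.0 - 347.9*I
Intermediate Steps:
c(N) = sqrt(2)*sqrt(N) (c(N) = sqrt(2*N) = sqrt(2)*sqrt(N))
j = -137 + 2*I*sqrt(2) (j = -137 + sqrt(2)*sqrt(-4) = -137 + sqrt(2)*(2*I) = -137 + 2*I*sqrt(2) ≈ -137.0 + 2.8284*I)
486 - 123*j = 486 - 123*(-137 + 2*I*sqrt(2)) = 486 + (16851 - 246*I*sqrt(2)) = 17337 - 246*I*sqrt(2)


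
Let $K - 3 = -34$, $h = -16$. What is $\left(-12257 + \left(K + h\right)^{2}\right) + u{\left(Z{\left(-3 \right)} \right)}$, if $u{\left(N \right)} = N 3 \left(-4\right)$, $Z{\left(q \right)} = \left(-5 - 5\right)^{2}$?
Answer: $-11248$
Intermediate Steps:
$Z{\left(q \right)} = 100$ ($Z{\left(q \right)} = \left(-10\right)^{2} = 100$)
$K = -31$ ($K = 3 - 34 = -31$)
$u{\left(N \right)} = - 12 N$ ($u{\left(N \right)} = 3 N \left(-4\right) = - 12 N$)
$\left(-12257 + \left(K + h\right)^{2}\right) + u{\left(Z{\left(-3 \right)} \right)} = \left(-12257 + \left(-31 - 16\right)^{2}\right) - 1200 = \left(-12257 + \left(-47\right)^{2}\right) - 1200 = \left(-12257 + 2209\right) - 1200 = -10048 - 1200 = -11248$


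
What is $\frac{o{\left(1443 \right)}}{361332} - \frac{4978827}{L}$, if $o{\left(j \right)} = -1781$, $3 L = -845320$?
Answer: $\frac{192697251349}{10908613080} \approx 17.665$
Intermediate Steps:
$L = - \frac{845320}{3}$ ($L = \frac{1}{3} \left(-845320\right) = - \frac{845320}{3} \approx -2.8177 \cdot 10^{5}$)
$\frac{o{\left(1443 \right)}}{361332} - \frac{4978827}{L} = - \frac{1781}{361332} - \frac{4978827}{- \frac{845320}{3}} = \left(-1781\right) \frac{1}{361332} - - \frac{2133783}{120760} = - \frac{1781}{361332} + \frac{2133783}{120760} = \frac{192697251349}{10908613080}$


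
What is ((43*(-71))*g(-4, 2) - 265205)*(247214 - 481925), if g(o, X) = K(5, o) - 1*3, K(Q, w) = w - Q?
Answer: 53647658559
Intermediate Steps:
g(o, X) = -8 + o (g(o, X) = (o - 1*5) - 1*3 = (o - 5) - 3 = (-5 + o) - 3 = -8 + o)
((43*(-71))*g(-4, 2) - 265205)*(247214 - 481925) = ((43*(-71))*(-8 - 4) - 265205)*(247214 - 481925) = (-3053*(-12) - 265205)*(-234711) = (36636 - 265205)*(-234711) = -228569*(-234711) = 53647658559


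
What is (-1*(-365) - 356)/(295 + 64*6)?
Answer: 9/679 ≈ 0.013255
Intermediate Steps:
(-1*(-365) - 356)/(295 + 64*6) = (365 - 356)/(295 + 384) = 9/679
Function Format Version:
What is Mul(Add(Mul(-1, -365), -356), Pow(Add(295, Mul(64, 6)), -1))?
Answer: Rational(9, 679) ≈ 0.013255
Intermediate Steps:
Mul(Add(Mul(-1, -365), -356), Pow(Add(295, Mul(64, 6)), -1)) = Mul(Add(365, -356), Pow(Add(295, 384), -1)) = Mul(9, Pow(679, -1)) = Mul(9, Rational(1, 679)) = Rational(9, 679)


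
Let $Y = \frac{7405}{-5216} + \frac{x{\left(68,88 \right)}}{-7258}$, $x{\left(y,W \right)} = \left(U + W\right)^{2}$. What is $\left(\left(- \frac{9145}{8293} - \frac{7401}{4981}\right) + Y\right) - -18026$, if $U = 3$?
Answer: $\frac{14090553363271800511}{781902781446112} \approx 18021.0$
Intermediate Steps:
$x{\left(y,W \right)} = \left(3 + W\right)^{2}$
$Y = - \frac{48469593}{18928864}$ ($Y = \frac{7405}{-5216} + \frac{\left(3 + 88\right)^{2}}{-7258} = 7405 \left(- \frac{1}{5216}\right) + 91^{2} \left(- \frac{1}{7258}\right) = - \frac{7405}{5216} + 8281 \left(- \frac{1}{7258}\right) = - \frac{7405}{5216} - \frac{8281}{7258} = - \frac{48469593}{18928864} \approx -2.5606$)
$\left(\left(- \frac{9145}{8293} - \frac{7401}{4981}\right) + Y\right) - -18026 = \left(\left(- \frac{9145}{8293} - \frac{7401}{4981}\right) - \frac{48469593}{18928864}\right) - -18026 = \left(\left(\left(-9145\right) \frac{1}{8293} - \frac{7401}{4981}\right) - \frac{48469593}{18928864}\right) + 18026 = \left(\left(- \frac{9145}{8293} - \frac{7401}{4981}\right) - \frac{48469593}{18928864}\right) + 18026 = \left(- \frac{106927738}{41307433} - \frac{48469593}{18928864}\right) + 18026 = - \frac{4026175075814401}{781902781446112} + 18026 = \frac{14090553363271800511}{781902781446112}$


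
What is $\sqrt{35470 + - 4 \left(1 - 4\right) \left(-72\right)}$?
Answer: $11 \sqrt{286} \approx 186.03$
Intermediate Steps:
$\sqrt{35470 + - 4 \left(1 - 4\right) \left(-72\right)} = \sqrt{35470 + \left(-4\right) \left(-3\right) \left(-72\right)} = \sqrt{35470 + 12 \left(-72\right)} = \sqrt{35470 - 864} = \sqrt{34606} = 11 \sqrt{286}$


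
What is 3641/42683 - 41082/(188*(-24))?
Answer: 294988533/32097616 ≈ 9.1904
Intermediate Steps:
3641/42683 - 41082/(188*(-24)) = 3641*(1/42683) - 41082/(-4512) = 3641/42683 - 41082*(-1/4512) = 3641/42683 + 6847/752 = 294988533/32097616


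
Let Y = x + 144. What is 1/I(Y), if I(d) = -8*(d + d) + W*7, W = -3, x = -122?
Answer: -1/373 ≈ -0.0026810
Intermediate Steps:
Y = 22 (Y = -122 + 144 = 22)
I(d) = -21 - 16*d (I(d) = -8*(d + d) - 3*7 = -16*d - 21 = -21 - 16*d)
1/I(Y) = 1/(-21 - 16*22) = 1/(-21 - 352) = 1/(-373) = -1/373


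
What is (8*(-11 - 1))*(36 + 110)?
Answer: -14016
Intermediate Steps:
(8*(-11 - 1))*(36 + 110) = (8*(-12))*146 = -96*146 = -14016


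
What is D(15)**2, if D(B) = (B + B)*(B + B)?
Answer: 810000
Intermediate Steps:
D(B) = 4*B**2 (D(B) = (2*B)*(2*B) = 4*B**2)
D(15)**2 = (4*15**2)**2 = (4*225)**2 = 900**2 = 810000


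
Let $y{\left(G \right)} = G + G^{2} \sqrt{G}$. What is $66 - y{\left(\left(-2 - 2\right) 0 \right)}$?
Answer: $66$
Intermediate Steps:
$y{\left(G \right)} = G + G^{\frac{5}{2}}$
$66 - y{\left(\left(-2 - 2\right) 0 \right)} = 66 - \left(\left(-2 - 2\right) 0 + \left(\left(-2 - 2\right) 0\right)^{\frac{5}{2}}\right) = 66 - \left(\left(-4\right) 0 + \left(\left(-4\right) 0\right)^{\frac{5}{2}}\right) = 66 - \left(0 + 0^{\frac{5}{2}}\right) = 66 - \left(0 + 0\right) = 66 - 0 = 66 + 0 = 66$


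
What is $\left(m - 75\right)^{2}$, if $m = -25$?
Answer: $10000$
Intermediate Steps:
$\left(m - 75\right)^{2} = \left(-25 - 75\right)^{2} = \left(-100\right)^{2} = 10000$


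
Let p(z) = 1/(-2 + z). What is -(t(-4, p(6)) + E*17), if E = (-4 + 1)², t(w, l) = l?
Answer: -613/4 ≈ -153.25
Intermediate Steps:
E = 9 (E = (-3)² = 9)
-(t(-4, p(6)) + E*17) = -(1/(-2 + 6) + 9*17) = -(1/4 + 153) = -(¼ + 153) = -1*613/4 = -613/4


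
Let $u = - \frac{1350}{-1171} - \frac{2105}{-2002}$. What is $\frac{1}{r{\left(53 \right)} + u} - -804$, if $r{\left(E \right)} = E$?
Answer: $\frac{104054240266}{129417781} \approx 804.02$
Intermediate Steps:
$u = \frac{5167655}{2344342}$ ($u = \left(-1350\right) \left(- \frac{1}{1171}\right) - - \frac{2105}{2002} = \frac{1350}{1171} + \frac{2105}{2002} = \frac{5167655}{2344342} \approx 2.2043$)
$\frac{1}{r{\left(53 \right)} + u} - -804 = \frac{1}{53 + \frac{5167655}{2344342}} - -804 = \frac{1}{\frac{129417781}{2344342}} + 804 = \frac{2344342}{129417781} + 804 = \frac{104054240266}{129417781}$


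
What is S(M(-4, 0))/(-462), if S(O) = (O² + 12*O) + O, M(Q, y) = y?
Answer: 0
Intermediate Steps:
S(O) = O² + 13*O
S(M(-4, 0))/(-462) = (0*(13 + 0))/(-462) = -0*13 = -1/462*0 = 0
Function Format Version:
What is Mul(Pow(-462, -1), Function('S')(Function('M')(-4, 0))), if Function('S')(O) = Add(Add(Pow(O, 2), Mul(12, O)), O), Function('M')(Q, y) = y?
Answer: 0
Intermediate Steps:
Function('S')(O) = Add(Pow(O, 2), Mul(13, O))
Mul(Pow(-462, -1), Function('S')(Function('M')(-4, 0))) = Mul(Pow(-462, -1), Mul(0, Add(13, 0))) = Mul(Rational(-1, 462), Mul(0, 13)) = Mul(Rational(-1, 462), 0) = 0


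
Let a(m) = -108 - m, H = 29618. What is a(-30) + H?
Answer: 29540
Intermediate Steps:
a(-30) + H = (-108 - 1*(-30)) + 29618 = (-108 + 30) + 29618 = -78 + 29618 = 29540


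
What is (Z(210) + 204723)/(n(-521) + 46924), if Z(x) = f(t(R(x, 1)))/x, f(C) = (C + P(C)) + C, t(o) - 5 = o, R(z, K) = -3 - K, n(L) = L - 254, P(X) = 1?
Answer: 14330611/3230430 ≈ 4.4361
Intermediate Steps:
n(L) = -254 + L
t(o) = 5 + o
f(C) = 1 + 2*C (f(C) = (C + 1) + C = (1 + C) + C = 1 + 2*C)
Z(x) = 3/x (Z(x) = (1 + 2*(5 + (-3 - 1*1)))/x = (1 + 2*(5 + (-3 - 1)))/x = (1 + 2*(5 - 4))/x = (1 + 2*1)/x = (1 + 2)/x = 3/x)
(Z(210) + 204723)/(n(-521) + 46924) = (3/210 + 204723)/((-254 - 521) + 46924) = (3*(1/210) + 204723)/(-775 + 46924) = (1/70 + 204723)/46149 = (14330611/70)*(1/46149) = 14330611/3230430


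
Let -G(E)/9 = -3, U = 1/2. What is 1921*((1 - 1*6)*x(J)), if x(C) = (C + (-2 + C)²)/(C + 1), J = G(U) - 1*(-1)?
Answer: -6761920/29 ≈ -2.3317e+5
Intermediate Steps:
U = ½ ≈ 0.50000
G(E) = 27 (G(E) = -9*(-3) = 27)
J = 28 (J = 27 - 1*(-1) = 27 + 1 = 28)
x(C) = (C + (-2 + C)²)/(1 + C)
1921*((1 - 1*6)*x(J)) = 1921*((1 - 1*6)*((28 + (-2 + 28)²)/(1 + 28))) = 1921*((1 - 6)*((28 + 26²)/29)) = 1921*(-5*(28 + 676)/29) = 1921*(-5*704/29) = 1921*(-3520/29) = -6761920/29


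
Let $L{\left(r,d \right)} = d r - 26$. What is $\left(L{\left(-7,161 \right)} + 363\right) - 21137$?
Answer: $-21927$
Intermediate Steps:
$L{\left(r,d \right)} = -26 + d r$
$\left(L{\left(-7,161 \right)} + 363\right) - 21137 = \left(\left(-26 + 161 \left(-7\right)\right) + 363\right) - 21137 = \left(\left(-26 - 1127\right) + 363\right) - 21137 = \left(-1153 + 363\right) - 21137 = -790 - 21137 = -21927$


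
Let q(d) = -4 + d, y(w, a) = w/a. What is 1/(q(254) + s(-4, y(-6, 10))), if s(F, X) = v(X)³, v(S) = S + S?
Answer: 125/31034 ≈ 0.0040278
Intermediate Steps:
v(S) = 2*S
s(F, X) = 8*X³ (s(F, X) = (2*X)³ = 8*X³)
1/(q(254) + s(-4, y(-6, 10))) = 1/((-4 + 254) + 8*(-6/10)³) = 1/(250 + 8*(-6*⅒)³) = 1/(250 + 8*(-⅗)³) = 1/(250 + 8*(-27/125)) = 1/(250 - 216/125) = 1/(31034/125) = 125/31034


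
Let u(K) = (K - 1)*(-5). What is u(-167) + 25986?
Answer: 26826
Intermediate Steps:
u(K) = 5 - 5*K (u(K) = (-1 + K)*(-5) = 5 - 5*K)
u(-167) + 25986 = (5 - 5*(-167)) + 25986 = (5 + 835) + 25986 = 840 + 25986 = 26826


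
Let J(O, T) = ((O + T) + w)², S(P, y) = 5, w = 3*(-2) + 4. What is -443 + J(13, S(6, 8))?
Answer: -187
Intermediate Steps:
w = -2 (w = -6 + 4 = -2)
J(O, T) = (-2 + O + T)² (J(O, T) = ((O + T) - 2)² = (-2 + O + T)²)
-443 + J(13, S(6, 8)) = -443 + (-2 + 13 + 5)² = -443 + 16² = -443 + 256 = -187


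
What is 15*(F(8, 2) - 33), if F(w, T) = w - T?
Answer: -405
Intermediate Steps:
15*(F(8, 2) - 33) = 15*((8 - 1*2) - 33) = 15*((8 - 2) - 33) = 15*(6 - 33) = 15*(-27) = -405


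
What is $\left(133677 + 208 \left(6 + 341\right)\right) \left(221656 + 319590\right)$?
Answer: $111417112838$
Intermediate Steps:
$\left(133677 + 208 \left(6 + 341\right)\right) \left(221656 + 319590\right) = \left(133677 + 208 \cdot 347\right) 541246 = \left(133677 + 72176\right) 541246 = 205853 \cdot 541246 = 111417112838$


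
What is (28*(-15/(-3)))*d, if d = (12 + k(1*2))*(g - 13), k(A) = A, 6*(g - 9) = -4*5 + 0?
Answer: -43120/3 ≈ -14373.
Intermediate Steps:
g = 17/3 (g = 9 + (-4*5 + 0)/6 = 9 + (-20 + 0)/6 = 9 + (1/6)*(-20) = 9 - 10/3 = 17/3 ≈ 5.6667)
d = -308/3 (d = (12 + 1*2)*(17/3 - 13) = (12 + 2)*(-22/3) = 14*(-22/3) = -308/3 ≈ -102.67)
(28*(-15/(-3)))*d = (28*(-15/(-3)))*(-308/3) = (28*(-15*(-1/3)))*(-308/3) = (28*5)*(-308/3) = 140*(-308/3) = -43120/3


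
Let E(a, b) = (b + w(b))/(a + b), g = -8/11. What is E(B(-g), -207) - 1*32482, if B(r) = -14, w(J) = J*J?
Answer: -7221164/221 ≈ -32675.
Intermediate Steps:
g = -8/11 (g = -8*1/11 = -8/11 ≈ -0.72727)
w(J) = J²
E(a, b) = (b + b²)/(a + b)
E(B(-g), -207) - 1*32482 = -207*(1 - 207)/(-14 - 207) - 1*32482 = -207*(-206)/(-221) - 32482 = -207*(-1/221)*(-206) - 32482 = -42642/221 - 32482 = -7221164/221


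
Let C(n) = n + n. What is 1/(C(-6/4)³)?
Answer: -1/27 ≈ -0.037037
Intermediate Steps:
C(n) = 2*n
1/(C(-6/4)³) = 1/((2*(-6/4))³) = 1/((2*(-6*¼))³) = 1/((2*(-3/2))³) = 1/((-3)³) = 1/(-27) = -1/27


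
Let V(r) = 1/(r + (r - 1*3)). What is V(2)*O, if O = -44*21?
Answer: -924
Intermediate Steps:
O = -924
V(r) = 1/(-3 + 2*r) (V(r) = 1/(r + (r - 3)) = 1/(r + (-3 + r)) = 1/(-3 + 2*r))
V(2)*O = -924/(-3 + 2*2) = -924/(-3 + 4) = -924/1 = 1*(-924) = -924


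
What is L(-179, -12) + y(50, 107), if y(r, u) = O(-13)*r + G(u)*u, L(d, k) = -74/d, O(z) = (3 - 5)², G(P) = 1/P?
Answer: 36053/179 ≈ 201.41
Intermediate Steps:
O(z) = 4 (O(z) = (-2)² = 4)
y(r, u) = 1 + 4*r (y(r, u) = 4*r + u/u = 4*r + 1 = 1 + 4*r)
L(-179, -12) + y(50, 107) = -74/(-179) + (1 + 4*50) = -74*(-1/179) + (1 + 200) = 74/179 + 201 = 36053/179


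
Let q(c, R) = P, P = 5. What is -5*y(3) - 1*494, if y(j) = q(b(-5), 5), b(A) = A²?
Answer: -519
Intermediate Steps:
q(c, R) = 5
y(j) = 5
-5*y(3) - 1*494 = -5*5 - 1*494 = -25 - 494 = -519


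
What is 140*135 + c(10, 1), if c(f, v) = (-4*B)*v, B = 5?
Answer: 18880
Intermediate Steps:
c(f, v) = -20*v (c(f, v) = (-4*5)*v = -20*v)
140*135 + c(10, 1) = 140*135 - 20*1 = 18900 - 20 = 18880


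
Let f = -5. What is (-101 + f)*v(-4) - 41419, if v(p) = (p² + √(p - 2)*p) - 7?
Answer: -42373 + 424*I*√6 ≈ -42373.0 + 1038.6*I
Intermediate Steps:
v(p) = -7 + p² + p*√(-2 + p) (v(p) = (p² + √(-2 + p)*p) - 7 = (p² + p*√(-2 + p)) - 7 = -7 + p² + p*√(-2 + p))
(-101 + f)*v(-4) - 41419 = (-101 - 5)*(-7 + (-4)² - 4*√(-2 - 4)) - 41419 = -106*(-7 + 16 - 4*I*√6) - 41419 = -106*(9 - 4*I*√6) - 41419 = (-954 + 424*I*√6) - 41419 = -42373 + 424*I*√6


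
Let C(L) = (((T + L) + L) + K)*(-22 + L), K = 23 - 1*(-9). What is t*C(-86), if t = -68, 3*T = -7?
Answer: -1045296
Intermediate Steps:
T = -7/3 (T = (⅓)*(-7) = -7/3 ≈ -2.3333)
K = 32 (K = 23 + 9 = 32)
C(L) = (-22 + L)*(89/3 + 2*L) (C(L) = (((-7/3 + L) + L) + 32)*(-22 + L) = ((-7/3 + 2*L) + 32)*(-22 + L) = (89/3 + 2*L)*(-22 + L) = (-22 + L)*(89/3 + 2*L))
t*C(-86) = -68*(-1958/3 + 2*(-86)² - 43/3*(-86)) = -68*(-1958/3 + 2*7396 + 3698/3) = -68*(-1958/3 + 14792 + 3698/3) = -68*15372 = -1045296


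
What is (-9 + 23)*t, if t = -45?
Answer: -630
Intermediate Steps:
(-9 + 23)*t = (-9 + 23)*(-45) = 14*(-45) = -630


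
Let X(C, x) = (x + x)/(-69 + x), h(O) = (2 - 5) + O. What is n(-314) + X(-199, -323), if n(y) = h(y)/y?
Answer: 81777/30772 ≈ 2.6575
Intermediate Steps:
h(O) = -3 + O
X(C, x) = 2*x/(-69 + x) (X(C, x) = (2*x)/(-69 + x) = 2*x/(-69 + x))
n(y) = (-3 + y)/y
n(-314) + X(-199, -323) = (-3 - 314)/(-314) + 2*(-323)/(-69 - 323) = -1/314*(-317) + 2*(-323)/(-392) = 317/314 + 2*(-323)*(-1/392) = 317/314 + 323/196 = 81777/30772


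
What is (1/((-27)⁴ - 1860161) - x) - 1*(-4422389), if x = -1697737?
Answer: 8131933818719/1328720 ≈ 6.1201e+6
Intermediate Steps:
(1/((-27)⁴ - 1860161) - x) - 1*(-4422389) = (1/((-27)⁴ - 1860161) - 1*(-1697737)) - 1*(-4422389) = (1/(531441 - 1860161) + 1697737) + 4422389 = (1/(-1328720) + 1697737) + 4422389 = (-1/1328720 + 1697737) + 4422389 = 2255817106639/1328720 + 4422389 = 8131933818719/1328720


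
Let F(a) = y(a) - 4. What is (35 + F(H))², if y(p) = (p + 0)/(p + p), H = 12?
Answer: 3969/4 ≈ 992.25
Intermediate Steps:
y(p) = ½ (y(p) = p/((2*p)) = p*(1/(2*p)) = ½)
F(a) = -7/2 (F(a) = ½ - 4 = -7/2)
(35 + F(H))² = (35 - 7/2)² = (63/2)² = 3969/4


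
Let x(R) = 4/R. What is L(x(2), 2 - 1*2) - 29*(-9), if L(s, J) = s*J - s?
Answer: 259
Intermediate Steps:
L(s, J) = -s + J*s (L(s, J) = J*s - s = -s + J*s)
L(x(2), 2 - 1*2) - 29*(-9) = (4/2)*(-1 + (2 - 1*2)) - 29*(-9) = (4*(½))*(-1 + (2 - 2)) + 261 = 2*(-1 + 0) + 261 = 2*(-1) + 261 = -2 + 261 = 259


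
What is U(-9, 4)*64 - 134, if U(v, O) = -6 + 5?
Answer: -198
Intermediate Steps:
U(v, O) = -1
U(-9, 4)*64 - 134 = -1*64 - 134 = -64 - 134 = -198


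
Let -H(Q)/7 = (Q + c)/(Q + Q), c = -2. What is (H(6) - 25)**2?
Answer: 6724/9 ≈ 747.11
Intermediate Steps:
H(Q) = -7*(-2 + Q)/(2*Q) (H(Q) = -7*(Q - 2)/(Q + Q) = -7*(-2 + Q)/(2*Q))
(H(6) - 25)**2 = ((-7/2 + 7/6) - 25)**2 = (-7/3 - 25)**2 = (-82/3)**2 = 6724/9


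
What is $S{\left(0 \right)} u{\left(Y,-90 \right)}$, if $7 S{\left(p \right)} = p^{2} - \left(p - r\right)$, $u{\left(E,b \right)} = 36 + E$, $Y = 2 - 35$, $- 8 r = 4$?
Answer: $- \frac{3}{14} \approx -0.21429$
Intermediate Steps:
$r = - \frac{1}{2}$ ($r = \left(- \frac{1}{8}\right) 4 = - \frac{1}{2} \approx -0.5$)
$Y = -33$
$S{\left(p \right)} = - \frac{1}{14} - \frac{p}{7} + \frac{p^{2}}{7}$ ($S{\left(p \right)} = \frac{p^{2} - \left(\frac{1}{2} + p\right)}{7} = \frac{- \frac{1}{2} + p^{2} - p}{7} = - \frac{1}{14} - \frac{p}{7} + \frac{p^{2}}{7}$)
$S{\left(0 \right)} u{\left(Y,-90 \right)} = \left(- \frac{1}{14} - 0 + \frac{0^{2}}{7}\right) \left(36 - 33\right) = \left(- \frac{1}{14} + 0 + \frac{1}{7} \cdot 0\right) 3 = \left(- \frac{1}{14} + 0 + 0\right) 3 = \left(- \frac{1}{14}\right) 3 = - \frac{3}{14}$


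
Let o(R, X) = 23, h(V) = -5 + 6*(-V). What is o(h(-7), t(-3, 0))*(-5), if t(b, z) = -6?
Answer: -115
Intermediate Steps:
h(V) = -5 - 6*V
o(h(-7), t(-3, 0))*(-5) = 23*(-5) = -115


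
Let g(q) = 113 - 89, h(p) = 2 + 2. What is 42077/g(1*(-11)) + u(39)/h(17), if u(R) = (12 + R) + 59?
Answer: 42737/24 ≈ 1780.7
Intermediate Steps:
h(p) = 4
u(R) = 71 + R
g(q) = 24
42077/g(1*(-11)) + u(39)/h(17) = 42077/24 + (71 + 39)/4 = 42077*(1/24) + 110*(¼) = 42077/24 + 55/2 = 42737/24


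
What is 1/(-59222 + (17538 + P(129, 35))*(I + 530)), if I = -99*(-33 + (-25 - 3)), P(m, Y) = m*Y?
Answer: 1/144806935 ≈ 6.9057e-9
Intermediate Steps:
P(m, Y) = Y*m
I = 6039 (I = -99*(-33 - 28) = -99*(-61) = 6039)
1/(-59222 + (17538 + P(129, 35))*(I + 530)) = 1/(-59222 + (17538 + 35*129)*(6039 + 530)) = 1/(-59222 + (17538 + 4515)*6569) = 1/(-59222 + 22053*6569) = 1/(-59222 + 144866157) = 1/144806935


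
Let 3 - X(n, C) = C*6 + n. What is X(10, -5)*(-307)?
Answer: -7061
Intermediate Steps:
X(n, C) = 3 - n - 6*C (X(n, C) = 3 - (C*6 + n) = 3 - (6*C + n) = 3 - (n + 6*C) = 3 + (-n - 6*C) = 3 - n - 6*C)
X(10, -5)*(-307) = (3 - 1*10 - 6*(-5))*(-307) = (3 - 10 + 30)*(-307) = 23*(-307) = -7061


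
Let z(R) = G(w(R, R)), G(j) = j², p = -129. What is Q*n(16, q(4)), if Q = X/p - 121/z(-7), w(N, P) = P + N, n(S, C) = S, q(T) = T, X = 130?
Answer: -164356/6321 ≈ -26.002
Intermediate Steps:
w(N, P) = N + P
z(R) = 4*R² (z(R) = (R + R)² = (2*R)² = 4*R²)
Q = -41089/25284 (Q = 130/(-129) - 121/(4*(-7)²) = 130*(-1/129) - 121/(4*49) = -130/129 - 121/196 = -41089/25284 ≈ -1.6251)
Q*n(16, q(4)) = -41089/25284*16 = -164356/6321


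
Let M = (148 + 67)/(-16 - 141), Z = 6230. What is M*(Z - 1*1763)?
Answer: -960405/157 ≈ -6117.2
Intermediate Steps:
M = -215/157 (M = 215/(-157) = 215*(-1/157) = -215/157 ≈ -1.3694)
M*(Z - 1*1763) = -215*(6230 - 1*1763)/157 = -215*(6230 - 1763)/157 = -215/157*4467 = -960405/157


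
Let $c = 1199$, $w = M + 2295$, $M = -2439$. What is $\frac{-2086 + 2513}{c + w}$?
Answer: $\frac{427}{1055} \approx 0.40474$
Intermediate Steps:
$w = -144$ ($w = -2439 + 2295 = -144$)
$\frac{-2086 + 2513}{c + w} = \frac{-2086 + 2513}{1199 - 144} = \frac{427}{1055}$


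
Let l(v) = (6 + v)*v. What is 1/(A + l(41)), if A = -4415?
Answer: -1/2488 ≈ -0.00040193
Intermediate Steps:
l(v) = v*(6 + v)
1/(A + l(41)) = 1/(-4415 + 41*(6 + 41)) = 1/(-4415 + 41*47) = 1/(-4415 + 1927) = 1/(-2488) = -1/2488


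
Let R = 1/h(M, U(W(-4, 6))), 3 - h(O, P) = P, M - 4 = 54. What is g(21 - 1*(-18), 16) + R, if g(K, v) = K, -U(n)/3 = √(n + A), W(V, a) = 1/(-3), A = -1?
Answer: 274/7 - 2*I*√3/21 ≈ 39.143 - 0.16496*I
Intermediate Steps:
M = 58 (M = 4 + 54 = 58)
W(V, a) = -⅓
U(n) = -3*√(-1 + n) (U(n) = -3*√(n - 1) = -3*√(-1 + n))
h(O, P) = 3 - P
R = 1/(3 + 2*I*√3) (R = 1/(3 - (-3)*√(-1 - ⅓)) = 1/(3 - (-3)*√(-4/3)) = 1/(3 - (-3)*2*I*√3/3) = 1/(3 - (-2)*I*√3) = 1/(3 + 2*I*√3) ≈ 0.14286 - 0.16496*I)
g(21 - 1*(-18), 16) + R = (21 - 1*(-18)) + (⅐ - 2*I*√3/21) = (21 + 18) + (⅐ - 2*I*√3/21) = 39 + (⅐ - 2*I*√3/21) = 274/7 - 2*I*√3/21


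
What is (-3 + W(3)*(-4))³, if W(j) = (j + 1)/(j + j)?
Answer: -4913/27 ≈ -181.96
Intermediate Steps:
W(j) = (1 + j)/(2*j) (W(j) = (1 + j)/((2*j)) = (1 + j)*(1/(2*j)) = (1 + j)/(2*j))
(-3 + W(3)*(-4))³ = (-3 + ((½)*(1 + 3)/3)*(-4))³ = (-3 + ((½)*(⅓)*4)*(-4))³ = (-3 + (⅔)*(-4))³ = (-3 - 8/3)³ = (-17/3)³ = -4913/27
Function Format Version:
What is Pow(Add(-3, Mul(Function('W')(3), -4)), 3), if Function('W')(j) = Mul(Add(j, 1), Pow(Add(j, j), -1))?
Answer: Rational(-4913, 27) ≈ -181.96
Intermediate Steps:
Function('W')(j) = Mul(Rational(1, 2), Pow(j, -1), Add(1, j)) (Function('W')(j) = Mul(Add(1, j), Pow(Mul(2, j), -1)) = Mul(Add(1, j), Mul(Rational(1, 2), Pow(j, -1))) = Mul(Rational(1, 2), Pow(j, -1), Add(1, j)))
Pow(Add(-3, Mul(Function('W')(3), -4)), 3) = Pow(Add(-3, Mul(Mul(Rational(1, 2), Pow(3, -1), Add(1, 3)), -4)), 3) = Pow(Add(-3, Mul(Mul(Rational(1, 2), Rational(1, 3), 4), -4)), 3) = Pow(Add(-3, Mul(Rational(2, 3), -4)), 3) = Pow(Add(-3, Rational(-8, 3)), 3) = Pow(Rational(-17, 3), 3) = Rational(-4913, 27)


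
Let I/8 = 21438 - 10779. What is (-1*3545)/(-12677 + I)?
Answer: -709/14519 ≈ -0.048833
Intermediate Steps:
I = 85272 (I = 8*(21438 - 10779) = 8*10659 = 85272)
(-1*3545)/(-12677 + I) = (-1*3545)/(-12677 + 85272) = -3545/72595 = -3545*1/72595 = -709/14519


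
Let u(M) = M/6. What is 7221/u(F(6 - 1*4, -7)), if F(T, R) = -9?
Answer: -4814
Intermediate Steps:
u(M) = M/6 (u(M) = M*(1/6) = M/6)
7221/u(F(6 - 1*4, -7)) = 7221/(((1/6)*(-9))) = 7221/(-3/2) = 7221*(-2/3) = -4814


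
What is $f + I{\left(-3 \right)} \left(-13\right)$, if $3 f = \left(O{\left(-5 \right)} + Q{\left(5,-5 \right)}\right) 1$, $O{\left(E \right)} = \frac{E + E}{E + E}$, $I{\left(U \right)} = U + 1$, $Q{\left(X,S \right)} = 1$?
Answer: $\frac{80}{3} \approx 26.667$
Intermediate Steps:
$I{\left(U \right)} = 1 + U$
$O{\left(E \right)} = 1$ ($O{\left(E \right)} = \frac{2 E}{2 E} = 2 E \frac{1}{2 E} = 1$)
$f = \frac{2}{3}$ ($f = \frac{\left(1 + 1\right) 1}{3} = \frac{2 \cdot 1}{3} = \frac{1}{3} \cdot 2 = \frac{2}{3} \approx 0.66667$)
$f + I{\left(-3 \right)} \left(-13\right) = \frac{2}{3} + \left(1 - 3\right) \left(-13\right) = \frac{2}{3} - -26 = \frac{2}{3} + 26 = \frac{80}{3}$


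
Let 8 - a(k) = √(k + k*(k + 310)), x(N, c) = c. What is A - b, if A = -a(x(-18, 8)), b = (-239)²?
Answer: -57129 + 2*√638 ≈ -57079.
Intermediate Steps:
b = 57121
a(k) = 8 - √(k + k*(310 + k)) (a(k) = 8 - √(k + k*(k + 310)) = 8 - √(k + k*(310 + k)))
A = -8 + 2*√638 (A = -(8 - √(8*(311 + 8))) = -(8 - √(8*319)) = -(8 - √2552) = -(8 - 2*√638) = -8 + 2*√638 ≈ 42.517)
A - b = (-8 + 2*√638) - 1*57121 = (-8 + 2*√638) - 57121 = -57129 + 2*√638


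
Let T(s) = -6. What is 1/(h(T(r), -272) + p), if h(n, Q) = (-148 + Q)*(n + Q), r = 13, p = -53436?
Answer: 1/63324 ≈ 1.5792e-5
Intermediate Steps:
h(n, Q) = (-148 + Q)*(Q + n)
1/(h(T(r), -272) + p) = 1/(((-272)**2 - 148*(-272) - 148*(-6) - 272*(-6)) - 53436) = 1/((73984 + 40256 + 888 + 1632) - 53436) = 1/(116760 - 53436) = 1/63324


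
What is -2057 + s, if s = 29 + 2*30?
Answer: -1968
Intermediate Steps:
s = 89 (s = 29 + 60 = 89)
-2057 + s = -2057 + 89 = -1968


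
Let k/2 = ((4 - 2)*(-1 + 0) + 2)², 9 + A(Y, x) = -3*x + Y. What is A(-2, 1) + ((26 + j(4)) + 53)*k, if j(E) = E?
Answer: -14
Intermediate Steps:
A(Y, x) = -9 + Y - 3*x (A(Y, x) = -9 + (-3*x + Y) = -9 + (Y - 3*x) = -9 + Y - 3*x)
k = 0 (k = 2*((4 - 2)*(-1 + 0) + 2)² = 2*(2*(-1) + 2)² = 2*(-2 + 2)² = 2*0² = 2*0 = 0)
A(-2, 1) + ((26 + j(4)) + 53)*k = (-9 - 2 - 3*1) + ((26 + 4) + 53)*0 = (-9 - 2 - 3) + (30 + 53)*0 = -14 + 83*0 = -14 + 0 = -14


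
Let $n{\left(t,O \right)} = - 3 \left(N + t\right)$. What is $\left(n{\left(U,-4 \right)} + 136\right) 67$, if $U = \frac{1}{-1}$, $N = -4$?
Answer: $10117$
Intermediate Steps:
$U = -1$
$n{\left(t,O \right)} = 12 - 3 t$ ($n{\left(t,O \right)} = - 3 \left(-4 + t\right) = 12 - 3 t$)
$\left(n{\left(U,-4 \right)} + 136\right) 67 = \left(\left(12 - -3\right) + 136\right) 67 = \left(\left(12 + 3\right) + 136\right) 67 = \left(15 + 136\right) 67 = 151 \cdot 67 = 10117$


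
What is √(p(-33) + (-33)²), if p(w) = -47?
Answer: √1042 ≈ 32.280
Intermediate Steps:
√(p(-33) + (-33)²) = √(-47 + (-33)²) = √(-47 + 1089) = √1042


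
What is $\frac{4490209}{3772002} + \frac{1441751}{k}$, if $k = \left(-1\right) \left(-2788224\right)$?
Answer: $\frac{80891874569}{47374713984} \approx 1.7075$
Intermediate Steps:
$k = 2788224$
$\frac{4490209}{3772002} + \frac{1441751}{k} = \frac{4490209}{3772002} + \frac{1441751}{2788224} = 4490209 \cdot \frac{1}{3772002} + 1441751 \cdot \frac{1}{2788224} = \frac{121357}{101946} + \frac{1441751}{2788224} = \frac{80891874569}{47374713984}$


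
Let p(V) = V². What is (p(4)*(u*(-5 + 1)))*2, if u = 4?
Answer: -512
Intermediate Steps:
(p(4)*(u*(-5 + 1)))*2 = (4²*(4*(-5 + 1)))*2 = (16*(4*(-4)))*2 = (16*(-16))*2 = -256*2 = -512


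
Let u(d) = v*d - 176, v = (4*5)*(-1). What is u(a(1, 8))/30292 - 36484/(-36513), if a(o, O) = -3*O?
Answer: 279068320/276512949 ≈ 1.0092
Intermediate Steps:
v = -20 (v = 20*(-1) = -20)
u(d) = -176 - 20*d (u(d) = -20*d - 176 = -176 - 20*d)
u(a(1, 8))/30292 - 36484/(-36513) = (-176 - (-60)*8)/30292 - 36484/(-36513) = (-176 - 20*(-24))*(1/30292) - 36484*(-1/36513) = (-176 + 480)*(1/30292) + 36484/36513 = 304*(1/30292) + 36484/36513 = 76/7573 + 36484/36513 = 279068320/276512949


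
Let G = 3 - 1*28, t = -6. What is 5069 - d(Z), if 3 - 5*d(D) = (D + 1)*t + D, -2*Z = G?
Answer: 50547/10 ≈ 5054.7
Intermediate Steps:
G = -25 (G = 3 - 28 = -25)
Z = 25/2 (Z = -1/2*(-25) = 25/2 ≈ 12.500)
d(D) = 9/5 + D (d(D) = 3/5 - ((D + 1)*(-6) + D)/5 = 3/5 - ((1 + D)*(-6) + D)/5 = 3/5 - ((-6 - 6*D) + D)/5 = 3/5 - (-6 - 5*D)/5 = 3/5 + (6/5 + D) = 9/5 + D)
5069 - d(Z) = 5069 - (9/5 + 25/2) = 5069 - 1*143/10 = 5069 - 143/10 = 50547/10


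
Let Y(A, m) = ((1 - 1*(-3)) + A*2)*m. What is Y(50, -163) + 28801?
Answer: 11849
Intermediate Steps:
Y(A, m) = m*(4 + 2*A) (Y(A, m) = ((1 + 3) + 2*A)*m = (4 + 2*A)*m = m*(4 + 2*A))
Y(50, -163) + 28801 = 2*(-163)*(2 + 50) + 28801 = 2*(-163)*52 + 28801 = -16952 + 28801 = 11849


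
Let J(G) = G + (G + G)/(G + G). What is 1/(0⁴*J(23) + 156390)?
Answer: 1/156390 ≈ 6.3943e-6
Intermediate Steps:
J(G) = 1 + G (J(G) = G + (2*G)/((2*G)) = G + (2*G)*(1/(2*G)) = G + 1 = 1 + G)
1/(0⁴*J(23) + 156390) = 1/(0⁴*(1 + 23) + 156390) = 1/(0*24 + 156390) = 1/(0 + 156390) = 1/156390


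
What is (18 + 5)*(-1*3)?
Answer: -69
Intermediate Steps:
(18 + 5)*(-1*3) = 23*(-3) = -69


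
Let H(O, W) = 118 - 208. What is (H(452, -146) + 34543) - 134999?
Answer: -100546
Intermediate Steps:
H(O, W) = -90
(H(452, -146) + 34543) - 134999 = (-90 + 34543) - 134999 = 34453 - 134999 = -100546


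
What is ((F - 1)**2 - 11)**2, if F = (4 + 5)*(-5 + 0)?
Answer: 4431025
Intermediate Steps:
F = -45 (F = 9*(-5) = -45)
((F - 1)**2 - 11)**2 = ((-45 - 1)**2 - 11)**2 = ((-46)**2 - 11)**2 = (2116 - 11)**2 = 2105**2 = 4431025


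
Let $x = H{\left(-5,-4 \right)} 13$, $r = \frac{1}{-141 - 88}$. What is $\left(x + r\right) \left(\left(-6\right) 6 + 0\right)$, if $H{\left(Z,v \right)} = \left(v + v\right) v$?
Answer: $- \frac{3429468}{229} \approx -14976.0$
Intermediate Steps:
$H{\left(Z,v \right)} = 2 v^{2}$ ($H{\left(Z,v \right)} = 2 v v = 2 v^{2}$)
$r = - \frac{1}{229}$ ($r = \frac{1}{-229} = - \frac{1}{229} \approx -0.0043668$)
$x = 416$ ($x = 2 \left(-4\right)^{2} \cdot 13 = 2 \cdot 16 \cdot 13 = 32 \cdot 13 = 416$)
$\left(x + r\right) \left(\left(-6\right) 6 + 0\right) = \left(416 - \frac{1}{229}\right) \left(\left(-6\right) 6 + 0\right) = \frac{95263 \left(-36 + 0\right)}{229} = \frac{95263}{229} \left(-36\right) = - \frac{3429468}{229}$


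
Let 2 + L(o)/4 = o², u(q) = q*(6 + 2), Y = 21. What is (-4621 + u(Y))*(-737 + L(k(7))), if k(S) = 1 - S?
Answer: 2676253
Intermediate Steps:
u(q) = 8*q (u(q) = q*8 = 8*q)
L(o) = -8 + 4*o²
(-4621 + u(Y))*(-737 + L(k(7))) = (-4621 + 8*21)*(-737 + (-8 + 4*(1 - 1*7)²)) = (-4621 + 168)*(-737 + (-8 + 4*(1 - 7)²)) = -4453*(-737 + (-8 + 4*(-6)²)) = -4453*(-737 + (-8 + 4*36)) = -4453*(-737 + (-8 + 144)) = -4453*(-737 + 136) = -4453*(-601) = 2676253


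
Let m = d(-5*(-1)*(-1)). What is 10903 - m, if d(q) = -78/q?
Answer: 54437/5 ≈ 10887.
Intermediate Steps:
m = 78/5 (m = -78/(-5*(-1)*(-1)) = -78/(5*(-1)) = -78/(-5) = -78*(-1/5) = 78/5 ≈ 15.600)
10903 - m = 10903 - 1*78/5 = 10903 - 78/5 = 54437/5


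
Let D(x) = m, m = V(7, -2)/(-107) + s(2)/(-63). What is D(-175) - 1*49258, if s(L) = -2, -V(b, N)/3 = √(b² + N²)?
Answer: -3103252/63 + 3*√53/107 ≈ -49258.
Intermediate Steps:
V(b, N) = -3*√(N² + b²) (V(b, N) = -3*√(b² + N²) = -3*√(N² + b²))
m = 2/63 + 3*√53/107 (m = -3*√((-2)² + 7²)/(-107) - 2/(-63) = -3*√(4 + 49)*(-1/107) - 2*(-1/63) = -3*√53*(-1/107) + 2/63 = 3*√53/107 + 2/63 = 2/63 + 3*√53/107 ≈ 0.23586)
D(x) = 2/63 + 3*√53/107
D(-175) - 1*49258 = (2/63 + 3*√53/107) - 1*49258 = (2/63 + 3*√53/107) - 49258 = -3103252/63 + 3*√53/107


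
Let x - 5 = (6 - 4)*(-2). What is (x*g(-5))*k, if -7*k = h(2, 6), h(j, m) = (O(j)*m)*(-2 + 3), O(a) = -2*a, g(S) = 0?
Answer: 0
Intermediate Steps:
x = 1 (x = 5 + (6 - 4)*(-2) = 5 + 2*(-2) = 5 - 4 = 1)
h(j, m) = -2*j*m (h(j, m) = ((-2*j)*m)*(-2 + 3) = -2*j*m*1 = -2*j*m)
k = 24/7 (k = -(-2)*2*6/7 = -⅐*(-24) = 24/7 ≈ 3.4286)
(x*g(-5))*k = (1*0)*(24/7) = 0*(24/7) = 0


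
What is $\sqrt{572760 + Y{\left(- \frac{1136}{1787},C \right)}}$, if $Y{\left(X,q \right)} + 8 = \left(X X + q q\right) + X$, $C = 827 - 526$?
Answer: $\frac{\sqrt{2118330166721}}{1787} \approx 814.46$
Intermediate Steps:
$C = 301$ ($C = 827 - 526 = 301$)
$Y{\left(X,q \right)} = -8 + X + X^{2} + q^{2}$ ($Y{\left(X,q \right)} = -8 + \left(\left(X X + q q\right) + X\right) = -8 + \left(\left(X^{2} + q^{2}\right) + X\right) = -8 + \left(X + X^{2} + q^{2}\right) = -8 + X + X^{2} + q^{2}$)
$\sqrt{572760 + Y{\left(- \frac{1136}{1787},C \right)}} = \sqrt{572760 + \left(-8 - \frac{1136}{1787} + \left(- \frac{1136}{1787}\right)^{2} + 301^{2}\right)} = \sqrt{572760 + \left(-8 - \frac{1136}{1787} + \left(\left(-1136\right) \frac{1}{1787}\right)^{2} + 90601\right)} = \sqrt{572760 + \left(-8 - \frac{1136}{1787} + \left(- \frac{1136}{1787}\right)^{2} + 90601\right)} = \sqrt{572760 + \left(-8 - \frac{1136}{1787} + \frac{1290496}{3193369} + 90601\right)} = \sqrt{572760 + \frac{289296138281}{3193369}} = \sqrt{\frac{2118330166721}{3193369}} = \frac{\sqrt{2118330166721}}{1787}$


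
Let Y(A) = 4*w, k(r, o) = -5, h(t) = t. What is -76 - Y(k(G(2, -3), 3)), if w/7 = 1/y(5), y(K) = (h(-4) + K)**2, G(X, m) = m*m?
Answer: -104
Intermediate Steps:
G(X, m) = m**2
y(K) = (-4 + K)**2
w = 7 (w = 7/((-4 + 5)**2) = 7/(1**2) = 7/1 = 7*1 = 7)
Y(A) = 28 (Y(A) = 4*7 = 28)
-76 - Y(k(G(2, -3), 3)) = -76 - 1*28 = -76 - 28 = -104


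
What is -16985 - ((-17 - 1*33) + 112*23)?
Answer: -19511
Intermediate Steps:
-16985 - ((-17 - 1*33) + 112*23) = -16985 - ((-17 - 33) + 2576) = -16985 - (-50 + 2576) = -16985 - 1*2526 = -16985 - 2526 = -19511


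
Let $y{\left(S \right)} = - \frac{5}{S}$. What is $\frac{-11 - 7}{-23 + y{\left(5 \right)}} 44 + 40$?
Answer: $73$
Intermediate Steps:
$\frac{-11 - 7}{-23 + y{\left(5 \right)}} 44 + 40 = \frac{-11 - 7}{-23 - \frac{5}{5}} \cdot 44 + 40 = - \frac{18}{-23 - 1} \cdot 44 + 40 = - \frac{18}{-24} \cdot 44 + 40 = \left(-18\right) \left(- \frac{1}{24}\right) 44 + 40 = \frac{3}{4} \cdot 44 + 40 = 33 + 40 = 73$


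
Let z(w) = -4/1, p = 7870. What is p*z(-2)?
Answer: -31480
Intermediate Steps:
z(w) = -4 (z(w) = -4*1 = -4)
p*z(-2) = 7870*(-4) = -31480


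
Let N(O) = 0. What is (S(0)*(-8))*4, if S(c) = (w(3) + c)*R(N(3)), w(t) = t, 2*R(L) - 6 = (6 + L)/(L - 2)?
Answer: -144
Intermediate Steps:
R(L) = 3 + (6 + L)/(2*(-2 + L)) (R(L) = 3 + ((6 + L)/(L - 2))/2 = 3 + ((6 + L)/(-2 + L))/2 = 3 + (6 + L)/(2*(-2 + L)))
S(c) = 9/2 + 3*c/2 (S(c) = (3 + c)*((-6 + 7*0)/(2*(-2 + 0))) = (3 + c)*((1/2)*(-6 + 0)/(-2)) = (3 + c)*((1/2)*(-1/2)*(-6)) = (3 + c)*(3/2) = 9/2 + 3*c/2)
(S(0)*(-8))*4 = ((9/2 + (3/2)*0)*(-8))*4 = ((9/2 + 0)*(-8))*4 = ((9/2)*(-8))*4 = -36*4 = -144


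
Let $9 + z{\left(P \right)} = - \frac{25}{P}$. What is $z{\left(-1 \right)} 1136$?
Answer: $18176$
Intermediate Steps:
$z{\left(P \right)} = -9 - \frac{25}{P}$
$z{\left(-1 \right)} 1136 = \left(-9 - \frac{25}{-1}\right) 1136 = \left(-9 - -25\right) 1136 = \left(-9 + 25\right) 1136 = 16 \cdot 1136 = 18176$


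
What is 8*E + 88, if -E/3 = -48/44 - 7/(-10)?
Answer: 5356/55 ≈ 97.382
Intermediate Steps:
E = 129/110 (E = -3*(-48/44 - 7/(-10)) = -3*(-48*1/44 - 7*(-⅒)) = -3*(-12/11 + 7/10) = -3*(-43/110) = 129/110 ≈ 1.1727)
8*E + 88 = 8*(129/110) + 88 = 516/55 + 88 = 5356/55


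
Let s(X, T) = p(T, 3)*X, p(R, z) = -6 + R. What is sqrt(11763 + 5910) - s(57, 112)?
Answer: -6042 + sqrt(17673) ≈ -5909.1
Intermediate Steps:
s(X, T) = X*(-6 + T) (s(X, T) = (-6 + T)*X = X*(-6 + T))
sqrt(11763 + 5910) - s(57, 112) = sqrt(11763 + 5910) - 57*(-6 + 112) = sqrt(17673) - 57*106 = sqrt(17673) - 1*6042 = sqrt(17673) - 6042 = -6042 + sqrt(17673)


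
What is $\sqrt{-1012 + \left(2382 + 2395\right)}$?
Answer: $\sqrt{3765} \approx 61.36$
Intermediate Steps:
$\sqrt{-1012 + \left(2382 + 2395\right)} = \sqrt{-1012 + 4777} = \sqrt{3765}$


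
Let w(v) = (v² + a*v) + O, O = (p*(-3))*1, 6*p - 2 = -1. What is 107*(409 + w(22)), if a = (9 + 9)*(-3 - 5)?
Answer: -486957/2 ≈ -2.4348e+5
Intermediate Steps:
p = ⅙ (p = ⅓ + (⅙)*(-1) = ⅓ - ⅙ = ⅙ ≈ 0.16667)
a = -144 (a = 18*(-8) = -144)
O = -½ (O = ((⅙)*(-3))*1 = -½*1 = -½ ≈ -0.50000)
w(v) = -½ + v² - 144*v (w(v) = (v² - 144*v) - ½ = -½ + v² - 144*v)
107*(409 + w(22)) = 107*(409 + (-½ + 22² - 144*22)) = 107*(409 + (-½ + 484 - 3168)) = 107*(409 - 5369/2) = 107*(-4551/2) = -486957/2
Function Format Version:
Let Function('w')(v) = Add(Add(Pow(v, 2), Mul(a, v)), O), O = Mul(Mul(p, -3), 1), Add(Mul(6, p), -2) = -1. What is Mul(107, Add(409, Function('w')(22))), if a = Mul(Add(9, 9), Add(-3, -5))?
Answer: Rational(-486957, 2) ≈ -2.4348e+5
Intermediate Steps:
p = Rational(1, 6) (p = Add(Rational(1, 3), Mul(Rational(1, 6), -1)) = Add(Rational(1, 3), Rational(-1, 6)) = Rational(1, 6) ≈ 0.16667)
a = -144 (a = Mul(18, -8) = -144)
O = Rational(-1, 2) (O = Mul(Mul(Rational(1, 6), -3), 1) = Mul(Rational(-1, 2), 1) = Rational(-1, 2) ≈ -0.50000)
Function('w')(v) = Add(Rational(-1, 2), Pow(v, 2), Mul(-144, v)) (Function('w')(v) = Add(Add(Pow(v, 2), Mul(-144, v)), Rational(-1, 2)) = Add(Rational(-1, 2), Pow(v, 2), Mul(-144, v)))
Mul(107, Add(409, Function('w')(22))) = Mul(107, Add(409, Add(Rational(-1, 2), Pow(22, 2), Mul(-144, 22)))) = Mul(107, Add(409, Add(Rational(-1, 2), 484, -3168))) = Mul(107, Add(409, Rational(-5369, 2))) = Mul(107, Rational(-4551, 2)) = Rational(-486957, 2)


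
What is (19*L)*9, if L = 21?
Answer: 3591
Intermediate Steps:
(19*L)*9 = (19*21)*9 = 399*9 = 3591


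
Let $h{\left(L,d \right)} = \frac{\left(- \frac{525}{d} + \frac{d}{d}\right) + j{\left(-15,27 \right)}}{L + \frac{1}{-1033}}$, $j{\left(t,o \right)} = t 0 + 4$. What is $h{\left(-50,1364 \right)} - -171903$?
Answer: $\frac{12110897464757}{70451964} \approx 1.719 \cdot 10^{5}$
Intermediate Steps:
$j{\left(t,o \right)} = 4$ ($j{\left(t,o \right)} = 0 + 4 = 4$)
$h{\left(L,d \right)} = \frac{5 - \frac{525}{d}}{- \frac{1}{1033} + L}$ ($h{\left(L,d \right)} = \frac{\left(- \frac{525}{d} + \frac{d}{d}\right) + 4}{L + \frac{1}{-1033}} = \frac{\left(- \frac{525}{d} + 1\right) + 4}{L - \frac{1}{1033}} = \frac{\left(1 - \frac{525}{d}\right) + 4}{- \frac{1}{1033} + L} = \frac{5 - \frac{525}{d}}{- \frac{1}{1033} + L}$)
$h{\left(-50,1364 \right)} - -171903 = \frac{5165 \left(-105 + 1364\right)}{1364 \left(-1 + 1033 \left(-50\right)\right)} - -171903 = 5165 \cdot \frac{1}{1364} \frac{1}{-1 - 51650} \cdot 1259 + 171903 = 5165 \cdot \frac{1}{1364} \frac{1}{-51651} \cdot 1259 + 171903 = 5165 \cdot \frac{1}{1364} \left(- \frac{1}{51651}\right) 1259 + 171903 = - \frac{6502735}{70451964} + 171903 = \frac{12110897464757}{70451964}$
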